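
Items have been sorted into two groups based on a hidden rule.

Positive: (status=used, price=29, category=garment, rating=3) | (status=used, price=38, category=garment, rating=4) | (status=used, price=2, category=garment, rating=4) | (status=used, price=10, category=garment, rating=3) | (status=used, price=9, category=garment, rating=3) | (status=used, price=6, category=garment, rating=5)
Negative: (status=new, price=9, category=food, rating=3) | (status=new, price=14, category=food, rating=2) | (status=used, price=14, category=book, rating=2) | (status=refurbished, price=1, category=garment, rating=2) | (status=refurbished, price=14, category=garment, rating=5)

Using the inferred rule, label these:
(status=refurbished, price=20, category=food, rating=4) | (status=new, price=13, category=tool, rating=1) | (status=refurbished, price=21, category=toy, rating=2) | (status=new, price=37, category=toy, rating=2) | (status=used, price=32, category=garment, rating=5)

The classifier is using: category is garment AND status is used.
(status=refurbished, price=20, category=food, rating=4) → category is food, status is refurbished → Negative. (status=new, price=13, category=tool, rating=1) → category is tool, status is new → Negative. (status=refurbished, price=21, category=toy, rating=2) → category is toy, status is refurbished → Negative. (status=new, price=37, category=toy, rating=2) → category is toy, status is new → Negative. (status=used, price=32, category=garment, rating=5) → category is garment, status is used → Positive.

Negative, Negative, Negative, Negative, Positive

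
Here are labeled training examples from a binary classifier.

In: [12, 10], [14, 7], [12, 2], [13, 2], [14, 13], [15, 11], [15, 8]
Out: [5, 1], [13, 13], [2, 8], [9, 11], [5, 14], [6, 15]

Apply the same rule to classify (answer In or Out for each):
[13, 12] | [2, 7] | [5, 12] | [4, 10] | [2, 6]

In, Out, Out, Out, Out

The common property of the 'In' items is: first > second AND sum ≥ 10. No 'Out' item has it.
[13, 12]: 13 > 12, 13+12 = 25 — matches, so In. [2, 7]: 2 < 7, 2+7 = 9 — does not pass, so Out. [5, 12]: 5 < 12, 5+12 = 17 — does not pass, so Out. [4, 10]: 4 < 10, 4+10 = 14 — does not pass, so Out. [2, 6]: 2 < 6, 2+6 = 8 — does not pass, so Out.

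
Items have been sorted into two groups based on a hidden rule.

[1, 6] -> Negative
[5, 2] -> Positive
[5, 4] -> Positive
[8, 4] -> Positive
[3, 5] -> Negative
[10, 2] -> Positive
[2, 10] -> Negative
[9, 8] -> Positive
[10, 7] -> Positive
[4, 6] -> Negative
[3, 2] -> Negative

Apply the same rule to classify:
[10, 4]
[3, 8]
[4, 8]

Positive, Negative, Negative

Every 'Positive' example satisfies: first ≥ 5. None of the 'Negative' examples do.
Positive: [10, 4], since first 10.
Negative: [3, 8], since first 3.
Negative: [4, 8], since first 4.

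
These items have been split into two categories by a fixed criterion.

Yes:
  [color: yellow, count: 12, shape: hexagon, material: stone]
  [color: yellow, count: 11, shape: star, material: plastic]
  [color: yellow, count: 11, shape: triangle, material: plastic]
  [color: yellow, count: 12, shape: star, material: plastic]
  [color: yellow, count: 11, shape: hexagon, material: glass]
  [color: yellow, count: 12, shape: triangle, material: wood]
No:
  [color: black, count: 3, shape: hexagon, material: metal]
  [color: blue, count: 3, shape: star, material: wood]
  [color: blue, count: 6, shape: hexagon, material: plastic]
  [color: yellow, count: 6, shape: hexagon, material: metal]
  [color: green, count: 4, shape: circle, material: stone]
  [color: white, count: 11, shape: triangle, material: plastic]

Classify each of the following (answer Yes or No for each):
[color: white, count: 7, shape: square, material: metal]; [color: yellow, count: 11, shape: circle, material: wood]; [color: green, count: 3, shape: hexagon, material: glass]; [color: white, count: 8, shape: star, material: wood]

'Yes' ⟺ color is yellow AND count ≥ 11.

No, Yes, No, No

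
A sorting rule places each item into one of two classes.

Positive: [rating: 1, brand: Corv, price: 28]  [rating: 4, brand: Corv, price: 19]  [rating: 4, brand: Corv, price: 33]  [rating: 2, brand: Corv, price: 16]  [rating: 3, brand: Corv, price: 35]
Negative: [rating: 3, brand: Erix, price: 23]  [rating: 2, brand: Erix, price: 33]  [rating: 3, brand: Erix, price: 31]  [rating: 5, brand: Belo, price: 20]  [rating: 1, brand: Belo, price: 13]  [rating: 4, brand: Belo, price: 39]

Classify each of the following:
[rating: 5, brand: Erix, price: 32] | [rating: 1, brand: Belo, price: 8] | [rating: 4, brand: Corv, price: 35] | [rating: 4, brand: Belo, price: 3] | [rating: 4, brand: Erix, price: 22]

The pattern is that an item is 'Positive' exactly when: brand is Corv.
Negative: [rating: 5, brand: Erix, price: 32], since brand is Erix. Negative: [rating: 1, brand: Belo, price: 8], since brand is Belo. Positive: [rating: 4, brand: Corv, price: 35], since brand is Corv. Negative: [rating: 4, brand: Belo, price: 3], since brand is Belo. Negative: [rating: 4, brand: Erix, price: 22], since brand is Erix.

Negative, Negative, Positive, Negative, Negative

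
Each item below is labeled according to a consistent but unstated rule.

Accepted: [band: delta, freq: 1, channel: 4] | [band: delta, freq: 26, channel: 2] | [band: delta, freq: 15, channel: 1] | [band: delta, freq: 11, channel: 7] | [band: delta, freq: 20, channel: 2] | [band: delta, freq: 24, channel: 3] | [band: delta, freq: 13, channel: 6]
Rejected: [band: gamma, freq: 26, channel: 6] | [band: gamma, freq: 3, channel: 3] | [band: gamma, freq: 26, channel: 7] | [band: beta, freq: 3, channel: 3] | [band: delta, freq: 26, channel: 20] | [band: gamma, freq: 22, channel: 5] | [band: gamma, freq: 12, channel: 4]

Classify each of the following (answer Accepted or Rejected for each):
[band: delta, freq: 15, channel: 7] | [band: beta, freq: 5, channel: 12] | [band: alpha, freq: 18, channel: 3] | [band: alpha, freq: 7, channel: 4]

'Accepted' ⟺ band is delta AND channel ≤ 7.

Accepted, Rejected, Rejected, Rejected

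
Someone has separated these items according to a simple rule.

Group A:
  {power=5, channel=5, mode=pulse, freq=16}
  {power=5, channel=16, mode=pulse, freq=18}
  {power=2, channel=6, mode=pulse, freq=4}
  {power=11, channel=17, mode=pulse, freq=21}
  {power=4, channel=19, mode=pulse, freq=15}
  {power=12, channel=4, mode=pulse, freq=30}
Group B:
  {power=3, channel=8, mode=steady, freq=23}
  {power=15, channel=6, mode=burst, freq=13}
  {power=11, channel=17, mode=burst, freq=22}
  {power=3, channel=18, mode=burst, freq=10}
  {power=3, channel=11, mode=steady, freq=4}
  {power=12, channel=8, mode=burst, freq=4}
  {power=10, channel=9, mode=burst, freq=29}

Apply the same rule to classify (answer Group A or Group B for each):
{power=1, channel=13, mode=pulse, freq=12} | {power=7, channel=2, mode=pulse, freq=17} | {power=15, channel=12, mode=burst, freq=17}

Comparing the two groups points to one rule — mode is pulse.
{power=1, channel=13, mode=pulse, freq=12}: mode is pulse, passes → Group A. {power=7, channel=2, mode=pulse, freq=17}: mode is pulse, passes → Group A. {power=15, channel=12, mode=burst, freq=17}: mode is burst, lacks this property → Group B.

Group A, Group A, Group B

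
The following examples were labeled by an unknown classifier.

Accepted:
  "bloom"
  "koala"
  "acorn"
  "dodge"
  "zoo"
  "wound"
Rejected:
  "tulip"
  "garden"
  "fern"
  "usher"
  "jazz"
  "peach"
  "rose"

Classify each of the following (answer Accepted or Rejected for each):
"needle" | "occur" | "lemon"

The distinguishing property — odd length AND contains 'o' — holds for all the 'Accepted' cases and none of the 'Rejected' cases.
"needle": Rejected (length 6, no 'o').
"occur": Accepted (length 5, has 'o').
"lemon": Accepted (length 5, has 'o').

Rejected, Accepted, Accepted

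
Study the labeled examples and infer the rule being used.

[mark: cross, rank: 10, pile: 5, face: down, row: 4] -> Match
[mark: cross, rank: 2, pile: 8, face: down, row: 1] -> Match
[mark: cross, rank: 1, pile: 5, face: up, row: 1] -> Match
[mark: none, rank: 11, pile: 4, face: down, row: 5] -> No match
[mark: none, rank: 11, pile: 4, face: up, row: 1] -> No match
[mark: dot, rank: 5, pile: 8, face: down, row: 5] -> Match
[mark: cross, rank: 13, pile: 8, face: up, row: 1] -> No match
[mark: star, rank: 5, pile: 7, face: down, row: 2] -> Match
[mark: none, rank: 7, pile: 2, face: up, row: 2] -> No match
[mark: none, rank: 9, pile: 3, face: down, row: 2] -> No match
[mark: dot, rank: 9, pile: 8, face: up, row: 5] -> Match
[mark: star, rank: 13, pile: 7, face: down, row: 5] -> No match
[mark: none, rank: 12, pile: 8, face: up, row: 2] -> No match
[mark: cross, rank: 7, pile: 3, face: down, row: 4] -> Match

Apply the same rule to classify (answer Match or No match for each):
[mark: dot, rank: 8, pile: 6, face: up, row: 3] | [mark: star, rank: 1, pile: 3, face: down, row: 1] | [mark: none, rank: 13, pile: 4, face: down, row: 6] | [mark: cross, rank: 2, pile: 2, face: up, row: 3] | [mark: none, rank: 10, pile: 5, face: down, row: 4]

Match, Match, No match, Match, No match

Every 'Match' example satisfies: mark is not none AND rank ≤ 10. None of the 'No match' examples do.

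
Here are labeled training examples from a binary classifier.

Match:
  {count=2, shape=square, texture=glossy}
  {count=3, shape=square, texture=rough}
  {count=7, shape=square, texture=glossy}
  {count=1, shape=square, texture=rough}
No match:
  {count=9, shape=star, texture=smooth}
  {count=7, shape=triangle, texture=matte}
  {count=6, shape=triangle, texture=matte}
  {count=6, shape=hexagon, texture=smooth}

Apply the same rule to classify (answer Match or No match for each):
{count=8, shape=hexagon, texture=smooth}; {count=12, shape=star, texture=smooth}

All 'Match' examples share one property — shape is square — and every 'No match' example lacks it.
{count=8, shape=hexagon, texture=smooth}: No match (shape is hexagon).
{count=12, shape=star, texture=smooth}: No match (shape is star).

No match, No match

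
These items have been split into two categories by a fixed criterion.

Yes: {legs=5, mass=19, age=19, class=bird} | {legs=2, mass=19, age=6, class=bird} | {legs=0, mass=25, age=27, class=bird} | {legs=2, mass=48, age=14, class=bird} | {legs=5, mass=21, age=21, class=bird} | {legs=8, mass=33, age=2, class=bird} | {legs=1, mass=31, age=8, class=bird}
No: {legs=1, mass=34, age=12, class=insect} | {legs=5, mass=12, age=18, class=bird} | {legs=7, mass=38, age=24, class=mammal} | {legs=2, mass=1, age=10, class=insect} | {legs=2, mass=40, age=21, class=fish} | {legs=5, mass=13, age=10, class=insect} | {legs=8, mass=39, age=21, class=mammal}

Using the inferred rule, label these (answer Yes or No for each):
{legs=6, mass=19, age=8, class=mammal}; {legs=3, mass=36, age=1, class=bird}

'Yes' ⟺ class is bird AND mass ≥ 13.
No: {legs=6, mass=19, age=8, class=mammal}, since class is mammal, mass = 19.
Yes: {legs=3, mass=36, age=1, class=bird}, since class is bird, mass = 36.

No, Yes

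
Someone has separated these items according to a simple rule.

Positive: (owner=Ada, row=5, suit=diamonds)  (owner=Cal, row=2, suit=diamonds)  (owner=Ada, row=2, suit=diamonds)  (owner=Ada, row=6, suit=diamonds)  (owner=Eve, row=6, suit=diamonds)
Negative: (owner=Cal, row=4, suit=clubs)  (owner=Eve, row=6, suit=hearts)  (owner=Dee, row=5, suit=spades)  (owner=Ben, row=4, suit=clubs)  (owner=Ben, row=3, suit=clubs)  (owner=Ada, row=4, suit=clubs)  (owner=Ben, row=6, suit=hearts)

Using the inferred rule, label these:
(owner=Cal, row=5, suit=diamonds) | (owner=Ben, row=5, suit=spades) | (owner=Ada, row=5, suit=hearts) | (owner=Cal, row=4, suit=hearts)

The common property of the 'Positive' items is: suit is diamonds. No 'Negative' item has it.
(owner=Cal, row=5, suit=diamonds): suit is diamonds, checks out → Positive.
(owner=Ben, row=5, suit=spades): suit is spades, fails the rule → Negative.
(owner=Ada, row=5, suit=hearts): suit is hearts, fails the rule → Negative.
(owner=Cal, row=4, suit=hearts): suit is hearts, fails the rule → Negative.

Positive, Negative, Negative, Negative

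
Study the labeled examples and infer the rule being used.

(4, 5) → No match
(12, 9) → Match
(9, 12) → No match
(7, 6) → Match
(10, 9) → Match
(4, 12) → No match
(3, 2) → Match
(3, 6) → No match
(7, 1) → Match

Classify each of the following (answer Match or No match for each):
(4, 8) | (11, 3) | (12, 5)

The rule appears to be: first > second.
(4, 8): 4 < 8, does not pass → No match.
(11, 3): 11 > 3, meets the rule → Match.
(12, 5): 12 > 5, meets the rule → Match.

No match, Match, Match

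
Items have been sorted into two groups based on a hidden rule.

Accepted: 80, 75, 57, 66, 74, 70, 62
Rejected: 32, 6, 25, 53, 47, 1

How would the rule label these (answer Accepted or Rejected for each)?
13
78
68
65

Rejected, Accepted, Accepted, Accepted

Rule: at least 57. This holds for each 'Accepted' example and fails for each 'Rejected' one.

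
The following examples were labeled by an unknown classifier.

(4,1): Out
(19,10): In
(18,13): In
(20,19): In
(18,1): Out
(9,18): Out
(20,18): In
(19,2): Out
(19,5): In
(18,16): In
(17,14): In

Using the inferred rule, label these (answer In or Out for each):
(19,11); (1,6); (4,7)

In, Out, Out

The pattern is that an item is 'In' exactly when: first > second AND sum ≥ 24.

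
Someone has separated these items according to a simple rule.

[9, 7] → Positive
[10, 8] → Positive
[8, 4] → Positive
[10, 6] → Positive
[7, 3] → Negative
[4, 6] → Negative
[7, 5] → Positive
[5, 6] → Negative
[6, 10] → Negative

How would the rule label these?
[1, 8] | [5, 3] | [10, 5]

Negative, Negative, Positive

One predicate separates the groups cleanly: first > second AND sum ≥ 11.
[1, 8]: 1 < 8, 1+8 = 9 — doesn't qualify, so Negative. [5, 3]: 5 > 3, 5+3 = 8 — doesn't qualify, so Negative. [10, 5]: 10 > 5, 10+5 = 15 — fits, so Positive.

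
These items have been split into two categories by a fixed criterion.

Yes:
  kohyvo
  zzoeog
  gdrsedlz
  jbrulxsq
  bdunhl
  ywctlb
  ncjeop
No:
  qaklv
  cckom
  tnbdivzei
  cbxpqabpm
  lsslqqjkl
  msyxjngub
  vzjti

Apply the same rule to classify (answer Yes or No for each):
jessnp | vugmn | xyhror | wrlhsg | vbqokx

Yes, No, Yes, Yes, Yes

A rule that fits every label: even length — true of each 'Yes' example, false of each 'No' one.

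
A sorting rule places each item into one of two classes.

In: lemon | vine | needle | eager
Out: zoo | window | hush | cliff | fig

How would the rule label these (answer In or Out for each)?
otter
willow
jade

The simplest hypothesis consistent with all the labels is: contains 'e'.

In, Out, In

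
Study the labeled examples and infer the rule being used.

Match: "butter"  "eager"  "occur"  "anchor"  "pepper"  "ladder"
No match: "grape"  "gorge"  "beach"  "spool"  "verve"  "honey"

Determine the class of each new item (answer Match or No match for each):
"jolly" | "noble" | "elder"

No match, No match, Match

The distinguishing property — ends with 'r' — holds for all the 'Match' cases and none of the 'No match' cases.
"jolly": ends with 'y' — doesn't match, so No match. "noble": ends with 'e' — doesn't match, so No match. "elder": ends with 'r' — passes, so Match.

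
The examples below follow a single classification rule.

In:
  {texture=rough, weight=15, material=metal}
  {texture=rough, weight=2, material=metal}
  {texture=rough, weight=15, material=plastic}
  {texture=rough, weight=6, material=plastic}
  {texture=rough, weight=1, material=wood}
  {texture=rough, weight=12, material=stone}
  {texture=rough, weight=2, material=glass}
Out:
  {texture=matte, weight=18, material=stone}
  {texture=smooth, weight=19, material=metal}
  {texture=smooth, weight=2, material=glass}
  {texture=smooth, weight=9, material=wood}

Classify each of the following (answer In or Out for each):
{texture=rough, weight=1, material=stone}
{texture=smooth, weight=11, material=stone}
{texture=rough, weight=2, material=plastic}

Comparing the two groups points to one rule — texture is rough.
{texture=rough, weight=1, material=stone} → texture is rough → In.
{texture=smooth, weight=11, material=stone} → texture is smooth → Out.
{texture=rough, weight=2, material=plastic} → texture is rough → In.

In, Out, In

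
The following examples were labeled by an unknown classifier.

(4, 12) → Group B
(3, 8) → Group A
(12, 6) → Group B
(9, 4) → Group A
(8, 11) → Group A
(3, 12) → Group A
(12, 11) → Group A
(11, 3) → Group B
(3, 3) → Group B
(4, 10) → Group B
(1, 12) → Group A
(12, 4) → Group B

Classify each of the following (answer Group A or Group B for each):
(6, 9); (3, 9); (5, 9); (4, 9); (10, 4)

Group A, Group B, Group B, Group A, Group B

The common property of the 'Group A' items is: sum is odd. No 'Group B' item has it.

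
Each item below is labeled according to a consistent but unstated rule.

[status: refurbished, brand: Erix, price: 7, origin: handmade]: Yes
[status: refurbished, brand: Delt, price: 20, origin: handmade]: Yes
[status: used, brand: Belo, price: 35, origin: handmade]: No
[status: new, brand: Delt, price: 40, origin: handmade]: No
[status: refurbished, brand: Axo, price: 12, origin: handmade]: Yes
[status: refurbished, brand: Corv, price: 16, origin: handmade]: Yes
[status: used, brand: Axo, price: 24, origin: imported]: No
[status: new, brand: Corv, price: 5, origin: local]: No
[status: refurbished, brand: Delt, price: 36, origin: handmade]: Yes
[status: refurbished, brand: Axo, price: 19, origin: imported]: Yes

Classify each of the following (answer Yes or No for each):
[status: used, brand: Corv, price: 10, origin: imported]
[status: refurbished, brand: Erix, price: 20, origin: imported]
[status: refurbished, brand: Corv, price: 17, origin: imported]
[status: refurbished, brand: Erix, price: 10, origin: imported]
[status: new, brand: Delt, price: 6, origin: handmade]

No, Yes, Yes, Yes, No

Looking at the examples, the only property every 'Yes' case has and every 'No' case lacks is: status is refurbished.
[status: used, brand: Corv, price: 10, origin: imported] → status is used → No.
[status: refurbished, brand: Erix, price: 20, origin: imported] → status is refurbished → Yes.
[status: refurbished, brand: Corv, price: 17, origin: imported] → status is refurbished → Yes.
[status: refurbished, brand: Erix, price: 10, origin: imported] → status is refurbished → Yes.
[status: new, brand: Delt, price: 6, origin: handmade] → status is new → No.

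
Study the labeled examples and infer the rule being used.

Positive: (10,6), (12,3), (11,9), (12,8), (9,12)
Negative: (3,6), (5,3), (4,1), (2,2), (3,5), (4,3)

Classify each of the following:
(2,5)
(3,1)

Negative, Negative

The common property of the 'Positive' items is: sum ≥ 15. No 'Negative' item has it.
(2,5): Negative (2+5 = 7). (3,1): Negative (3+1 = 4).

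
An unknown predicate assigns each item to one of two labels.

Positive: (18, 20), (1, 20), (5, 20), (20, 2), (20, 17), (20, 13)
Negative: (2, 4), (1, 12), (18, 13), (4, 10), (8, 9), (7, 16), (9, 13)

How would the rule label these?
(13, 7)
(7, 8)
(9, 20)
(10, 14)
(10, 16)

Negative, Negative, Positive, Negative, Negative

The pattern is that an item is 'Positive' exactly when: max ≥ 20.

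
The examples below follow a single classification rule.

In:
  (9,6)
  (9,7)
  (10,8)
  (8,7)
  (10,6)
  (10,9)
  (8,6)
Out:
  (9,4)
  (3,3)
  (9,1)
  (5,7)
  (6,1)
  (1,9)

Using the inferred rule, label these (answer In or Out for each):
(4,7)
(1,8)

'In' ⟺ sum ≥ 14.

Out, Out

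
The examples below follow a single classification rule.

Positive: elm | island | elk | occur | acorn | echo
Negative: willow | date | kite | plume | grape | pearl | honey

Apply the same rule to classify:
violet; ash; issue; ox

A rule that fits every label: starts with a vowel — true of each 'Positive' example, false of each 'Negative' one.
violet: Negative (starts with 'v'). ash: Positive (starts with 'a'). issue: Positive (starts with 'i'). ox: Positive (starts with 'o').

Negative, Positive, Positive, Positive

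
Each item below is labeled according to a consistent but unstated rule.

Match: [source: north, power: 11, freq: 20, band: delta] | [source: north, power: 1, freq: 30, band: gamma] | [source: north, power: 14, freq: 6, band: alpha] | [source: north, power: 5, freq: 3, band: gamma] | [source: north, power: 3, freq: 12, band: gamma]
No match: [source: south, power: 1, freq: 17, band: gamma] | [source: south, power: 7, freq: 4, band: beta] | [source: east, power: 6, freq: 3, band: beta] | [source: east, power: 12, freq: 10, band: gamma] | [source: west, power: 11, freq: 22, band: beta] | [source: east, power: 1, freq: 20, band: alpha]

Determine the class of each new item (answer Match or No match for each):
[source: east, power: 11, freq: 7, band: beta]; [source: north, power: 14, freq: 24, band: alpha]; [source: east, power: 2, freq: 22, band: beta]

The simplest hypothesis consistent with all the labels is: source is north.
[source: east, power: 11, freq: 7, band: beta]: No match (source is east).
[source: north, power: 14, freq: 24, band: alpha]: Match (source is north).
[source: east, power: 2, freq: 22, band: beta]: No match (source is east).

No match, Match, No match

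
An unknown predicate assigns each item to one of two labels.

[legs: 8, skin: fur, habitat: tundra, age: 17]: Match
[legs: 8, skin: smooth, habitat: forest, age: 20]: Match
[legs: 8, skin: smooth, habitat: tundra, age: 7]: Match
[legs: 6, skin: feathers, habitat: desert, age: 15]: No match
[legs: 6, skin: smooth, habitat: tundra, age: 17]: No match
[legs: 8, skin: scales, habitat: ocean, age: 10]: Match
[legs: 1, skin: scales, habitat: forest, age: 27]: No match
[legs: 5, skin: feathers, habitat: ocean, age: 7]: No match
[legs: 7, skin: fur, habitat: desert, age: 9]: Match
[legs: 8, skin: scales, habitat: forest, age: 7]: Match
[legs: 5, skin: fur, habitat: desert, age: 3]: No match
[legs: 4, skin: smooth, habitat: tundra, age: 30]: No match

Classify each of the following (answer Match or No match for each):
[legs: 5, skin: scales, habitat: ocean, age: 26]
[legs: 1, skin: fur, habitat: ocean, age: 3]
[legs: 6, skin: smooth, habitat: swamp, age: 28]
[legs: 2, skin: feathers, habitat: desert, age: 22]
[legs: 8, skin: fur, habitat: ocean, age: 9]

The classifier is using: legs ≥ 7.
[legs: 5, skin: scales, habitat: ocean, age: 26] — legs = 5, hence No match.
[legs: 1, skin: fur, habitat: ocean, age: 3] — legs = 1, hence No match.
[legs: 6, skin: smooth, habitat: swamp, age: 28] — legs = 6, hence No match.
[legs: 2, skin: feathers, habitat: desert, age: 22] — legs = 2, hence No match.
[legs: 8, skin: fur, habitat: ocean, age: 9] — legs = 8, hence Match.

No match, No match, No match, No match, Match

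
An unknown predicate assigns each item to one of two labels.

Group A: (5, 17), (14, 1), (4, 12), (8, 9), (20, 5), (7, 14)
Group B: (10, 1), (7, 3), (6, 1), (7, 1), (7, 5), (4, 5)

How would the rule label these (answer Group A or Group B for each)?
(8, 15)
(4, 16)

Group A, Group A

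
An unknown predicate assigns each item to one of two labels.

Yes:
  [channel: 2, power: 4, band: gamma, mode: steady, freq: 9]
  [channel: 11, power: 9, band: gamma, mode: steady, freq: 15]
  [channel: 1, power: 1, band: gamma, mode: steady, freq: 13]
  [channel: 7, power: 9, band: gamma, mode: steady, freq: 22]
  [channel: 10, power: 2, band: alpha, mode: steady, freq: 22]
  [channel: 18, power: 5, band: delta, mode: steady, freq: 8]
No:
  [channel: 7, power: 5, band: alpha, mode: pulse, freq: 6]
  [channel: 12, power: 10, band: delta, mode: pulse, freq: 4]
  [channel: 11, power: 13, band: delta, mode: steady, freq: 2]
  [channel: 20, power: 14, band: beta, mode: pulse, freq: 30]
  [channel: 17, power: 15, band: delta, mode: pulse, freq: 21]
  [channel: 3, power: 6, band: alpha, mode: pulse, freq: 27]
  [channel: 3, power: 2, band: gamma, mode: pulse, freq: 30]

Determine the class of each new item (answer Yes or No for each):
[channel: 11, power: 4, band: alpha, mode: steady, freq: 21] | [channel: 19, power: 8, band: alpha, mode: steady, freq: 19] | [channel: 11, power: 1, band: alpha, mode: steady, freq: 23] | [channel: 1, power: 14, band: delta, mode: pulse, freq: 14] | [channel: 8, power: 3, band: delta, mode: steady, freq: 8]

Yes, Yes, Yes, No, Yes

The pattern is that an item is 'Yes' exactly when: mode is steady AND freq ≥ 4.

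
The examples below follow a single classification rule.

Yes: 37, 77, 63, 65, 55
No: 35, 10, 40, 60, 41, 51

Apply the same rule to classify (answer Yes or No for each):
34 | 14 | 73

The classifier is using: digit sum ≥ 9.
34 — digit sum 3+4 = 7, hence No. 14 — digit sum 1+4 = 5, hence No. 73 — digit sum 7+3 = 10, hence Yes.

No, No, Yes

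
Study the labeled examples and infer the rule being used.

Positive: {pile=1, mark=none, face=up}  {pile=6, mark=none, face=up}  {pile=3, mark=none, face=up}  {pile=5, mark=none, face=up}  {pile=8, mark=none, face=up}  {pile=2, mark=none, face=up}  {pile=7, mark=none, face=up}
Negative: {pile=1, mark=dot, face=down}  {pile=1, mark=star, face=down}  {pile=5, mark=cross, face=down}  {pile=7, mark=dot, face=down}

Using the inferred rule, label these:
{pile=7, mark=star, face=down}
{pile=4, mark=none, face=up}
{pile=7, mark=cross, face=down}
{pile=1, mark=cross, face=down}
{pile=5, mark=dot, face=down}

Negative, Positive, Negative, Negative, Negative

The distinguishing property — face is up — holds for all the 'Positive' cases and none of the 'Negative' cases.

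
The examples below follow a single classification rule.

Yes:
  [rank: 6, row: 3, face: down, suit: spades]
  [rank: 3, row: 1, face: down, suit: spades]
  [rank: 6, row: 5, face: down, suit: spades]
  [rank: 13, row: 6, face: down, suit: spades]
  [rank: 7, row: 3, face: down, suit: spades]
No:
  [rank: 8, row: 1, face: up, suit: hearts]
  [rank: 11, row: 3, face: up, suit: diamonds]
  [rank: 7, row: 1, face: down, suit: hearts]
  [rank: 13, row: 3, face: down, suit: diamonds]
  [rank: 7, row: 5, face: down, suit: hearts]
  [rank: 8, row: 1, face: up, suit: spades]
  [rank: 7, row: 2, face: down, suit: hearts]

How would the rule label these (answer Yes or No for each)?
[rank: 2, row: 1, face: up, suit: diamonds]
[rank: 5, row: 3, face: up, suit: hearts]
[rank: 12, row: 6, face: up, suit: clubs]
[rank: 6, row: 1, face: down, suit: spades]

No, No, No, Yes

The rule appears to be: face is down AND suit is spades.
[rank: 2, row: 1, face: up, suit: diamonds]: No (face is up, suit is diamonds).
[rank: 5, row: 3, face: up, suit: hearts]: No (face is up, suit is hearts).
[rank: 12, row: 6, face: up, suit: clubs]: No (face is up, suit is clubs).
[rank: 6, row: 1, face: down, suit: spades]: Yes (face is down, suit is spades).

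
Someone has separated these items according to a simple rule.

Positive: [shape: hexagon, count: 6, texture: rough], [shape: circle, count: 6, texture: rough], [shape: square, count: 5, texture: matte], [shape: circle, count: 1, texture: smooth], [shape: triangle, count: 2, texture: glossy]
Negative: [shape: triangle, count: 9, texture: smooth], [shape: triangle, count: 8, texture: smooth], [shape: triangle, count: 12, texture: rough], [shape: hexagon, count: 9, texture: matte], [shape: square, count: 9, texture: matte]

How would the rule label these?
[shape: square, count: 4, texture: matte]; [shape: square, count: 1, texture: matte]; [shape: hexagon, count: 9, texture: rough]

Positive, Positive, Negative

The classifier is using: count ≤ 6.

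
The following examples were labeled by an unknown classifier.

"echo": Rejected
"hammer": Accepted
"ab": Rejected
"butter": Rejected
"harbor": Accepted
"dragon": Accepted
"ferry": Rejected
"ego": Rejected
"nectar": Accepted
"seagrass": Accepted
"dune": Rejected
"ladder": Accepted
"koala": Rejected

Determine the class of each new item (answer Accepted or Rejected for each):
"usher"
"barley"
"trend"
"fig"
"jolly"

Rejected, Accepted, Rejected, Rejected, Rejected

The common property of the 'Accepted' items is: contains 'a' AND contains 'r'. No 'Rejected' item has it.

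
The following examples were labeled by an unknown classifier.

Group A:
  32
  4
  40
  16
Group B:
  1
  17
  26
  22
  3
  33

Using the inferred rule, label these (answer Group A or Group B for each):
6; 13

All 'Group A' examples share one property — multiple of 4 — and every 'Group B' example lacks it.
6 — 6 = 4·1 + 2, hence Group B.
13 — 13 = 4·3 + 1, hence Group B.

Group B, Group B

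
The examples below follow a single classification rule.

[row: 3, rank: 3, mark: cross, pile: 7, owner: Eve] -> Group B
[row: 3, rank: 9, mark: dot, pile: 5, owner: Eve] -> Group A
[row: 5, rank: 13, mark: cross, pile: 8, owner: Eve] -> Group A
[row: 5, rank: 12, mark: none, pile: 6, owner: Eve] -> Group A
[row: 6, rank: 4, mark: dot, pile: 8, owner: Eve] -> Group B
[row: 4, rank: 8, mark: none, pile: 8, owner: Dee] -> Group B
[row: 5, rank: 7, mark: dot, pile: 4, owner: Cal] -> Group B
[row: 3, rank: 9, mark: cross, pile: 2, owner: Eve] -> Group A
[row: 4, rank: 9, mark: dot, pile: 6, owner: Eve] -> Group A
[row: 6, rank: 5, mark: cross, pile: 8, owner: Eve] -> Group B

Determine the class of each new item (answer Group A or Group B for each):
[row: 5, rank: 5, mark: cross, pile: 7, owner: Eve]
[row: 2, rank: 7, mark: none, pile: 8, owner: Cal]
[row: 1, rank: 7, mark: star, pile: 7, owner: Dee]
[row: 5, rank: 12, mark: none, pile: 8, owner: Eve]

The common property of the 'Group A' items is: rank ≥ 9. No 'Group B' item has it.
[row: 5, rank: 5, mark: cross, pile: 7, owner: Eve] → rank = 5 → Group B. [row: 2, rank: 7, mark: none, pile: 8, owner: Cal] → rank = 7 → Group B. [row: 1, rank: 7, mark: star, pile: 7, owner: Dee] → rank = 7 → Group B. [row: 5, rank: 12, mark: none, pile: 8, owner: Eve] → rank = 12 → Group A.

Group B, Group B, Group B, Group A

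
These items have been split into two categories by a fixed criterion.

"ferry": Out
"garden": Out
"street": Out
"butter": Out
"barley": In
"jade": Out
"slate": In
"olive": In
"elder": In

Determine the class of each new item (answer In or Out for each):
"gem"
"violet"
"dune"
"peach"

Out, In, Out, Out

The distinguishing property — contains 'l' — holds for all the 'In' cases and none of the 'Out' cases.
"gem": no 'l', does not fit → Out.
"violet": has 'l', satisfies this → In.
"dune": no 'l', does not fit → Out.
"peach": no 'l', does not fit → Out.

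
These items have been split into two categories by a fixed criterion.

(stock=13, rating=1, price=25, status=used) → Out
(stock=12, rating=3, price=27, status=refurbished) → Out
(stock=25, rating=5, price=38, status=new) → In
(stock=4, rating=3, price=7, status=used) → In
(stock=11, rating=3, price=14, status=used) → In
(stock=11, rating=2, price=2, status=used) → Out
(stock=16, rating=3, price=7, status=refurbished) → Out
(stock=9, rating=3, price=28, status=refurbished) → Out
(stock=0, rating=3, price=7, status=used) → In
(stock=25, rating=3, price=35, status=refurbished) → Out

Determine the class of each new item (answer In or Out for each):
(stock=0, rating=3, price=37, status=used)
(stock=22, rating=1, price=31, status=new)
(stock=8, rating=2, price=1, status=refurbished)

Every 'In' example satisfies: status is not refurbished AND rating ≥ 3. None of the 'Out' examples do.
In: (stock=0, rating=3, price=37, status=used), since status is used, rating = 3.
Out: (stock=22, rating=1, price=31, status=new), since status is new, rating = 1.
Out: (stock=8, rating=2, price=1, status=refurbished), since status is refurbished, rating = 2.

In, Out, Out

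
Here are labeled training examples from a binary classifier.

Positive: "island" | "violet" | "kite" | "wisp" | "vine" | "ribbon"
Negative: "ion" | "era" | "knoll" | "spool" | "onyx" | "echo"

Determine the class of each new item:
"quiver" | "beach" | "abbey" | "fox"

The common property of the 'Positive' items is: even length AND contains 'i'. No 'Negative' item has it.
"quiver": length 6, has 'i', satisfies this → Positive.
"beach": length 5, no 'i', doesn't match → Negative.
"abbey": length 5, no 'i', doesn't match → Negative.
"fox": length 3, no 'i', doesn't match → Negative.

Positive, Negative, Negative, Negative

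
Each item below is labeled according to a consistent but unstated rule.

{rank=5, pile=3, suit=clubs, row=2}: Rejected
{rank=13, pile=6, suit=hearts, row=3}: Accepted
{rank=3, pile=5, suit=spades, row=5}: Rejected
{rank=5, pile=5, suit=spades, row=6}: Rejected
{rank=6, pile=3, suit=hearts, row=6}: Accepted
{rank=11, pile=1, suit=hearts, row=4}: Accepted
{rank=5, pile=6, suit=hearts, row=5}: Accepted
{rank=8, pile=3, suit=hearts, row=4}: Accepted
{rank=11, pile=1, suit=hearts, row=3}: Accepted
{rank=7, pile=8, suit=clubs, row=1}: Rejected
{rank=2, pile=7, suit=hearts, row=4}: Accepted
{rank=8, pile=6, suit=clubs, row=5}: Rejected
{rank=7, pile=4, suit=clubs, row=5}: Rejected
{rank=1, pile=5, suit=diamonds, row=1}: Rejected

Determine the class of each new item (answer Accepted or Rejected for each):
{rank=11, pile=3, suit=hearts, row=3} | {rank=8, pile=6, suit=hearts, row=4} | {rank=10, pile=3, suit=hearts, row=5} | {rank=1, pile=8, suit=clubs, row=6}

Accepted, Accepted, Accepted, Rejected

All 'Accepted' examples share one property — suit is hearts — and every 'Rejected' example lacks it.
{rank=11, pile=3, suit=hearts, row=3}: suit is hearts, passes → Accepted.
{rank=8, pile=6, suit=hearts, row=4}: suit is hearts, passes → Accepted.
{rank=10, pile=3, suit=hearts, row=5}: suit is hearts, passes → Accepted.
{rank=1, pile=8, suit=clubs, row=6}: suit is clubs, does not fit → Rejected.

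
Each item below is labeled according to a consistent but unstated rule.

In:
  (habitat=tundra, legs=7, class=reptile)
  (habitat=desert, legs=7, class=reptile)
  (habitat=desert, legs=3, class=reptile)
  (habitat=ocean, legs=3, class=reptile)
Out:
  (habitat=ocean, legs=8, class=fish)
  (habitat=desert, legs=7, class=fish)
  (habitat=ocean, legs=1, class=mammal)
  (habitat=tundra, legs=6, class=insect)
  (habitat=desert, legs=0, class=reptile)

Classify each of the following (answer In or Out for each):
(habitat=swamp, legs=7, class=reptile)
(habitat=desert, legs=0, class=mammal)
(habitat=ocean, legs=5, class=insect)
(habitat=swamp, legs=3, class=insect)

The pattern is that an item is 'In' exactly when: class is reptile AND legs ≥ 1.

In, Out, Out, Out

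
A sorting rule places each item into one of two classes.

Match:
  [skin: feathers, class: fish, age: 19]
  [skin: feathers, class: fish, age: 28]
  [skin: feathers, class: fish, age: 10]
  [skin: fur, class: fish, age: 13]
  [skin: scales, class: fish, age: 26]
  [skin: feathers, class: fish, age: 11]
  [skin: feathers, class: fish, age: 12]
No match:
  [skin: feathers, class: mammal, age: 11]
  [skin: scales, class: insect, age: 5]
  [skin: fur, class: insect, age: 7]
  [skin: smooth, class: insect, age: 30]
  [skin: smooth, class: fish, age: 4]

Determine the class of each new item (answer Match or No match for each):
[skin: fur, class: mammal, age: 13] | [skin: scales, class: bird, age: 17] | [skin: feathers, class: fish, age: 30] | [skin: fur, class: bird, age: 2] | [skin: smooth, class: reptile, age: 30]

The simplest hypothesis consistent with all the labels is: class is fish AND age ≥ 5.
[skin: fur, class: mammal, age: 13] — class is mammal, age = 13, hence No match. [skin: scales, class: bird, age: 17] — class is bird, age = 17, hence No match. [skin: feathers, class: fish, age: 30] — class is fish, age = 30, hence Match. [skin: fur, class: bird, age: 2] — class is bird, age = 2, hence No match. [skin: smooth, class: reptile, age: 30] — class is reptile, age = 30, hence No match.

No match, No match, Match, No match, No match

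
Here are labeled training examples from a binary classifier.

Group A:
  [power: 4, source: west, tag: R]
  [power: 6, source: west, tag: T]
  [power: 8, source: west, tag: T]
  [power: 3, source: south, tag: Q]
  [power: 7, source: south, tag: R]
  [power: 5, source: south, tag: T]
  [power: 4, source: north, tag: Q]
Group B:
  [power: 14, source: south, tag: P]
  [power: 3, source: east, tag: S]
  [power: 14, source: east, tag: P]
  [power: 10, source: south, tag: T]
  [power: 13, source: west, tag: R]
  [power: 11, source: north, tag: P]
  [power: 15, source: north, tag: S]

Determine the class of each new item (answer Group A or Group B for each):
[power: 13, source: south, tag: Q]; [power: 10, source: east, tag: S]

Group B, Group B

'Group A' ⟺ tag is not S AND power ≤ 8.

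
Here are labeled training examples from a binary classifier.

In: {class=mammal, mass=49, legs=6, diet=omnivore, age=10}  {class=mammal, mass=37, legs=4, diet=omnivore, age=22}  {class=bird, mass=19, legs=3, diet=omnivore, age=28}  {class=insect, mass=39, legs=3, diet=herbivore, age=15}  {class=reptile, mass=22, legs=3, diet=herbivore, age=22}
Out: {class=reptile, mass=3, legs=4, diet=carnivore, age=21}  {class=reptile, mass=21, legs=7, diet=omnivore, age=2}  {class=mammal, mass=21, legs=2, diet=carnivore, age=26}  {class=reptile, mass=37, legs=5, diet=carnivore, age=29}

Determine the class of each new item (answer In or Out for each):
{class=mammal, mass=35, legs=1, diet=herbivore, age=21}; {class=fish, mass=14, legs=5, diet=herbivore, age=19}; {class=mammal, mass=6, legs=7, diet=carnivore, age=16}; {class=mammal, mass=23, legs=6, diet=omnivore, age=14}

In, In, Out, In

The simplest hypothesis consistent with all the labels is: diet is not carnivore AND age ≥ 10.
{class=mammal, mass=35, legs=1, diet=herbivore, age=21} → diet is herbivore, age = 21 → In.
{class=fish, mass=14, legs=5, diet=herbivore, age=19} → diet is herbivore, age = 19 → In.
{class=mammal, mass=6, legs=7, diet=carnivore, age=16} → diet is carnivore, age = 16 → Out.
{class=mammal, mass=23, legs=6, diet=omnivore, age=14} → diet is omnivore, age = 14 → In.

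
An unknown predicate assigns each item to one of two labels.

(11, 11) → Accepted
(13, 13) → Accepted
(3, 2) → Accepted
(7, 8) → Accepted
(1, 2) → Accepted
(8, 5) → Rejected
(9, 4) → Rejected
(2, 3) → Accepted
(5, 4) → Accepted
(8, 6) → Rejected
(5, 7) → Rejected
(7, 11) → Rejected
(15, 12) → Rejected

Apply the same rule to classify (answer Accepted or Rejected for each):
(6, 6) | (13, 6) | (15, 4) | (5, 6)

A rule that fits every label: |first − second| ≤ 1 — true of each 'Accepted' example, false of each 'Rejected' one.
(6, 6) → |6−6| = 0 → Accepted.
(13, 6) → |13−6| = 7 → Rejected.
(15, 4) → |15−4| = 11 → Rejected.
(5, 6) → |5−6| = 1 → Accepted.

Accepted, Rejected, Rejected, Accepted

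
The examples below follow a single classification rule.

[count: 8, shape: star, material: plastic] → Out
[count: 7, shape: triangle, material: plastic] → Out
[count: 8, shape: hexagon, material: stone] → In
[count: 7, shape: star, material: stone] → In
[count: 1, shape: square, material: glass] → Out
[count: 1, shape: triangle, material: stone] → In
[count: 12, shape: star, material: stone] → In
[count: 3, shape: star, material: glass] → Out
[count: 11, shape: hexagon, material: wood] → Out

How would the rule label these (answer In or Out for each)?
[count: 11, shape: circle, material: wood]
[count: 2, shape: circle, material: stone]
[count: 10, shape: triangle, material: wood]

Out, In, Out

Checking candidate rules against both groups, what survives is: material is stone.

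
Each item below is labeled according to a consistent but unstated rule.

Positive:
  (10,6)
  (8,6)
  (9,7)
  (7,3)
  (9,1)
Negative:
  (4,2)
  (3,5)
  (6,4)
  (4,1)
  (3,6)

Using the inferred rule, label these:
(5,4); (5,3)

The classifier is using: first ≥ 7.
(5,4): first 5, does not fit → Negative. (5,3): first 5, does not fit → Negative.

Negative, Negative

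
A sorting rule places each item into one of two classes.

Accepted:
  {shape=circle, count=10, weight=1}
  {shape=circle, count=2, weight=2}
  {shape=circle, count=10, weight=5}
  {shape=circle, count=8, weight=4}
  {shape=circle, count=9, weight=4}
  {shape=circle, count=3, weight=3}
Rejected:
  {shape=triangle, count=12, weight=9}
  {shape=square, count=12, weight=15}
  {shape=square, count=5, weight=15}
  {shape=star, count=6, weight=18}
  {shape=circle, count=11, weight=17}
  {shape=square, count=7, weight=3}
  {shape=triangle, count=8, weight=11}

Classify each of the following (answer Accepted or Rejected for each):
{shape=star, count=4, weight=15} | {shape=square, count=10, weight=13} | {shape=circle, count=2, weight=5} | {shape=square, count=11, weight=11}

The classifier is using: shape is circle AND count ≤ 10.
{shape=star, count=4, weight=15} → shape is star, count = 4 → Rejected.
{shape=square, count=10, weight=13} → shape is square, count = 10 → Rejected.
{shape=circle, count=2, weight=5} → shape is circle, count = 2 → Accepted.
{shape=square, count=11, weight=11} → shape is square, count = 11 → Rejected.

Rejected, Rejected, Accepted, Rejected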